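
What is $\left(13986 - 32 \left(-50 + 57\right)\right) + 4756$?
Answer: $18518$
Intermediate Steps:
$\left(13986 - 32 \left(-50 + 57\right)\right) + 4756 = \left(13986 - 224\right) + 4756 = 13762 + 4756 = 18518$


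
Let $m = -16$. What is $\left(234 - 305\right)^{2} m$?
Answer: $-80656$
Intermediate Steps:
$\left(234 - 305\right)^{2} m = \left(234 - 305\right)^{2} \left(-16\right) = \left(-71\right)^{2} \left(-16\right) = 5041 \left(-16\right) = -80656$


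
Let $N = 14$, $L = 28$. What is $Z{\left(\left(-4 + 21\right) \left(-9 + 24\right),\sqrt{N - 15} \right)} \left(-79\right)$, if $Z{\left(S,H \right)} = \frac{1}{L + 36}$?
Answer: $- \frac{79}{64} \approx -1.2344$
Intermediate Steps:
$Z{\left(S,H \right)} = \frac{1}{64}$ ($Z{\left(S,H \right)} = \frac{1}{28 + 36} = \frac{1}{64}$)
$Z{\left(\left(-4 + 21\right) \left(-9 + 24\right),\sqrt{N - 15} \right)} \left(-79\right) = \frac{1}{64} \left(-79\right) = - \frac{79}{64}$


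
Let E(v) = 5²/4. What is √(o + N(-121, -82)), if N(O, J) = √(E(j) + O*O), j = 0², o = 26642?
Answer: √(106568 + 2*√58589)/2 ≈ 163.59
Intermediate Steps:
j = 0
E(v) = 25/4 (E(v) = 25*(¼) = 25/4)
N(O, J) = √(25/4 + O²) (N(O, J) = √(25/4 + O*O) = √(25/4 + O²))
√(o + N(-121, -82)) = √(26642 + √(25 + 4*(-121)²)/2) = √(26642 + √(25 + 4*14641)/2) = √(26642 + √(25 + 58564)/2) = √(26642 + √58589/2)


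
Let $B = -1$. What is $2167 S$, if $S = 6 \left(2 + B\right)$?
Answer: $13002$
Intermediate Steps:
$S = 6$ ($S = 6 \left(2 - 1\right) = 6 \cdot 1 = 6$)
$2167 S = 2167 \cdot 6 = 13002$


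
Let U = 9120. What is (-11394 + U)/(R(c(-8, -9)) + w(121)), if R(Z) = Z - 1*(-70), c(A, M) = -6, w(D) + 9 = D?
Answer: -1137/88 ≈ -12.920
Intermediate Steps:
w(D) = -9 + D
R(Z) = 70 + Z (R(Z) = Z + 70 = 70 + Z)
(-11394 + U)/(R(c(-8, -9)) + w(121)) = (-11394 + 9120)/((70 - 6) + (-9 + 121)) = -2274/(64 + 112) = -2274/176 = -2274*1/176 = -1137/88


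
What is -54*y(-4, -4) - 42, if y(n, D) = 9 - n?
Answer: -744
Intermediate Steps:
-54*y(-4, -4) - 42 = -54*(9 - 1*(-4)) - 42 = -54*(9 + 4) - 42 = -54*13 - 42 = -702 - 42 = -744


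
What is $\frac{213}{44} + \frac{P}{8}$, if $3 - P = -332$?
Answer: $\frac{4111}{88} \approx 46.716$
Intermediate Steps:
$P = 335$ ($P = 3 - -332 = 3 + 332 = 335$)
$\frac{213}{44} + \frac{P}{8} = \frac{213}{44} + \frac{335}{8} = \frac{4111}{88}$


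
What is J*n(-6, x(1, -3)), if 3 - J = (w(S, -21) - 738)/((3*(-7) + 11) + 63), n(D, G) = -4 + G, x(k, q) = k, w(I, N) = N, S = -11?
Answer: -2754/53 ≈ -51.962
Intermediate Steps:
J = 918/53 (J = 3 - (-21 - 738)/((3*(-7) + 11) + 63) = 3 - (-759)/((-21 + 11) + 63) = 3 - (-759)/(-10 + 63) = 3 - (-759)/53 = 3 - 1*(-759/53) = 3 + 759/53 = 918/53 ≈ 17.321)
J*n(-6, x(1, -3)) = 918*(-4 + 1)/53 = (918/53)*(-3) = -2754/53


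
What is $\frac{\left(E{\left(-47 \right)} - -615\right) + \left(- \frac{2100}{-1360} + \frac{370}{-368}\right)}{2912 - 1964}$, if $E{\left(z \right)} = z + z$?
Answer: $\frac{543791}{988448} \approx 0.55015$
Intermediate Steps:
$E{\left(z \right)} = 2 z$
$\frac{\left(E{\left(-47 \right)} - -615\right) + \left(- \frac{2100}{-1360} + \frac{370}{-368}\right)}{2912 - 1964} = \frac{\left(2 \left(-47\right) - -615\right) + \left(- \frac{2100}{-1360} + \frac{370}{-368}\right)}{2912 - 1964} = \frac{\left(-94 + 615\right) + \left(\left(-2100\right) \left(- \frac{1}{1360}\right) + 370 \left(- \frac{1}{368}\right)\right)}{948} = \left(521 + \left(\frac{105}{68} - \frac{185}{184}\right)\right) \frac{1}{948} = \left(521 + \frac{1685}{3128}\right) \frac{1}{948} = \frac{1631373}{3128} \cdot \frac{1}{948} = \frac{543791}{988448}$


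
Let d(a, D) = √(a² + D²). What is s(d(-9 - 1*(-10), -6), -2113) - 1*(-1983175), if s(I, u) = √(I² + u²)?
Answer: 1983175 + 31*√4646 ≈ 1.9853e+6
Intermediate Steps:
d(a, D) = √(D² + a²)
s(d(-9 - 1*(-10), -6), -2113) - 1*(-1983175) = √((√((-6)² + (-9 - 1*(-10))²))² + (-2113)²) - 1*(-1983175) = √((√(36 + (-9 + 10)²))² + 4464769) + 1983175 = √((√(36 + 1²))² + 4464769) + 1983175 = √((√(36 + 1))² + 4464769) + 1983175 = √((√37)² + 4464769) + 1983175 = √(37 + 4464769) + 1983175 = √4464806 + 1983175 = 31*√4646 + 1983175 = 1983175 + 31*√4646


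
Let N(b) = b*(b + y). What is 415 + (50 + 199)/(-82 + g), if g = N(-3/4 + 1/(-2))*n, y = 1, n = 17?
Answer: 168407/409 ≈ 411.75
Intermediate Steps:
N(b) = b*(1 + b) (N(b) = b*(b + 1) = b*(1 + b))
g = 85/16 (g = ((-3/4 + 1/(-2))*(1 + (-3/4 + 1/(-2))))*17 = ((-3*¼ + 1*(-½))*(1 + (-3*¼ + 1*(-½))))*17 = ((-¾ - ½)*(1 + (-¾ - ½)))*17 = -5*(1 - 5/4)/4*17 = -5/4*(-¼)*17 = (5/16)*17 = 85/16 ≈ 5.3125)
415 + (50 + 199)/(-82 + g) = 415 + (50 + 199)/(-82 + 85/16) = 415 + 249/(-1227/16) = 415 + 249*(-16/1227) = 415 - 1328/409 = 168407/409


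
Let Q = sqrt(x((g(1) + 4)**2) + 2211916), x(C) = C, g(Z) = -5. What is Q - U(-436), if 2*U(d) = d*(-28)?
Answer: -6104 + sqrt(2211917) ≈ -4616.8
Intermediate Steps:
U(d) = -14*d (U(d) = (d*(-28))/2 = (-28*d)/2 = -14*d)
Q = sqrt(2211917) (Q = sqrt((-5 + 4)**2 + 2211916) = sqrt((-1)**2 + 2211916) = sqrt(1 + 2211916) = sqrt(2211917) ≈ 1487.3)
Q - U(-436) = sqrt(2211917) - (-14)*(-436) = sqrt(2211917) - 1*6104 = sqrt(2211917) - 6104 = -6104 + sqrt(2211917)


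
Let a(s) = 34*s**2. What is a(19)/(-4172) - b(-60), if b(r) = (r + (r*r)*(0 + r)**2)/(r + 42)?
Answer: 4505720729/6258 ≈ 7.1999e+5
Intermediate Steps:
b(r) = (r + r**4)/(42 + r) (b(r) = (r + r**2*r**2)/(42 + r) = (r + r**4)/(42 + r))
a(19)/(-4172) - b(-60) = (34*19**2)/(-4172) - (-60 + (-60)**4)/(42 - 60) = (34*361)*(-1/4172) - (-60 + 12960000)/(-18) = 12274*(-1/4172) - (-1)*12959940/18 = -6137/2086 - 1*(-2159990/3) = -6137/2086 + 2159990/3 = 4505720729/6258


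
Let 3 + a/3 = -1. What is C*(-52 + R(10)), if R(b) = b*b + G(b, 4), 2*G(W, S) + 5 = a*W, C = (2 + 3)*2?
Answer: -145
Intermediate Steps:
a = -12 (a = -9 + 3*(-1) = -9 - 3 = -12)
C = 10 (C = 5*2 = 10)
G(W, S) = -5/2 - 6*W (G(W, S) = -5/2 + (-12*W)/2 = -5/2 - 6*W)
R(b) = -5/2 + b² - 6*b (R(b) = b*b + (-5/2 - 6*b) = b² + (-5/2 - 6*b) = -5/2 + b² - 6*b)
C*(-52 + R(10)) = 10*(-52 + (-5/2 + 10² - 6*10)) = 10*(-52 + (-5/2 + 100 - 60)) = 10*(-52 + 75/2) = 10*(-29/2) = -145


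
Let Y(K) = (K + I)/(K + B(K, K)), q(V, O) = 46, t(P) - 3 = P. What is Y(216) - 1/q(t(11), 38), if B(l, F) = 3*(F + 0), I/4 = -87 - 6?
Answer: -335/1656 ≈ -0.20229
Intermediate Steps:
I = -372 (I = 4*(-87 - 6) = 4*(-93) = -372)
t(P) = 3 + P
B(l, F) = 3*F
Y(K) = (-372 + K)/(4*K) (Y(K) = (K - 372)/(K + 3*K) = (-372 + K)/((4*K)) = (-372 + K)*(1/(4*K)) = (-372 + K)/(4*K))
Y(216) - 1/q(t(11), 38) = (¼)*(-372 + 216)/216 - 1/46 = (¼)*(1/216)*(-156) - 1*1/46 = -13/72 - 1/46 = -335/1656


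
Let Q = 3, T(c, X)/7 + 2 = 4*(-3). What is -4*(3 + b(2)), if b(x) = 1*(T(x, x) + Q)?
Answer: 368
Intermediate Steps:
T(c, X) = -98 (T(c, X) = -14 + 7*(4*(-3)) = -14 + 7*(-12) = -14 - 84 = -98)
b(x) = -95 (b(x) = 1*(-98 + 3) = 1*(-95) = -95)
-4*(3 + b(2)) = -4*(3 - 95) = -4*(-92) = 368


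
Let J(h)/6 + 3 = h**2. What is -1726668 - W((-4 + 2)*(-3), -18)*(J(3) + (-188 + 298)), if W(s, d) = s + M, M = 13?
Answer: -1729442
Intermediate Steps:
J(h) = -18 + 6*h**2
W(s, d) = 13 + s (W(s, d) = s + 13 = 13 + s)
-1726668 - W((-4 + 2)*(-3), -18)*(J(3) + (-188 + 298)) = -1726668 - (13 + (-4 + 2)*(-3))*((-18 + 6*3**2) + (-188 + 298)) = -1726668 - (13 - 2*(-3))*((-18 + 6*9) + 110) = -1726668 - (13 + 6)*((-18 + 54) + 110) = -1726668 - 19*(36 + 110) = -1726668 - 19*146 = -1726668 - 1*2774 = -1726668 - 2774 = -1729442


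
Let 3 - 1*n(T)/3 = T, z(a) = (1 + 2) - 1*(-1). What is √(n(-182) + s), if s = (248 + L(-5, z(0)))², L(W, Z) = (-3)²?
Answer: 2*√16651 ≈ 258.08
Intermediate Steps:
z(a) = 4 (z(a) = 3 + 1 = 4)
n(T) = 9 - 3*T
L(W, Z) = 9
s = 66049 (s = (248 + 9)² = 257² = 66049)
√(n(-182) + s) = √((9 - 3*(-182)) + 66049) = √((9 + 546) + 66049) = √(555 + 66049) = √66604 = 2*√16651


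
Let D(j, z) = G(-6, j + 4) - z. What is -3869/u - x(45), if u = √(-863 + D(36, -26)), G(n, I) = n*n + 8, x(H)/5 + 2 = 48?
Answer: -230 + 3869*I*√793/793 ≈ -230.0 + 137.39*I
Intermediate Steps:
x(H) = 230 (x(H) = -10 + 5*48 = -10 + 240 = 230)
G(n, I) = 8 + n² (G(n, I) = n² + 8 = 8 + n²)
D(j, z) = 44 - z (D(j, z) = (8 + (-6)²) - z = (8 + 36) - z = 44 - z)
u = I*√793 (u = √(-863 + (44 - 1*(-26))) = √(-863 + (44 + 26)) = √(-863 + 70) = √(-793) = I*√793 ≈ 28.16*I)
-3869/u - x(45) = -3869*(-I*√793/793) - 1*230 = -(-3869)*I*√793/793 - 230 = 3869*I*√793/793 - 230 = -230 + 3869*I*√793/793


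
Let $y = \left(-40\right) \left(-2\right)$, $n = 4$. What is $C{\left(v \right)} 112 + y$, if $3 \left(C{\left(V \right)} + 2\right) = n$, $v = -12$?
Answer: $\frac{16}{3} \approx 5.3333$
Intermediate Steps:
$y = 80$
$C{\left(V \right)} = - \frac{2}{3}$ ($C{\left(V \right)} = -2 + \frac{1}{3} \cdot 4 = -2 + \frac{4}{3} = - \frac{2}{3}$)
$C{\left(v \right)} 112 + y = \left(- \frac{2}{3}\right) 112 + 80 = - \frac{224}{3} + 80 = \frac{16}{3}$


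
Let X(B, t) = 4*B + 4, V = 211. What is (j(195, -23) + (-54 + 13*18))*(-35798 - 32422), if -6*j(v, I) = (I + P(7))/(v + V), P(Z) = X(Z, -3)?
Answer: -2492707635/203 ≈ -1.2279e+7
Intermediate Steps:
X(B, t) = 4 + 4*B
P(Z) = 4 + 4*Z
j(v, I) = -(32 + I)/(6*(211 + v)) (j(v, I) = -(I + (4 + 4*7))/(6*(v + 211)) = -(I + (4 + 28))/(6*(211 + v)) = -(I + 32)/(6*(211 + v)) = -(32 + I)/(6*(211 + v)))
(j(195, -23) + (-54 + 13*18))*(-35798 - 32422) = ((-32 - 1*(-23))/(6*(211 + 195)) + (-54 + 13*18))*(-35798 - 32422) = ((⅙)*(-32 + 23)/406 + (-54 + 234))*(-68220) = ((⅙)*(1/406)*(-9) + 180)*(-68220) = (-3/812 + 180)*(-68220) = (146157/812)*(-68220) = -2492707635/203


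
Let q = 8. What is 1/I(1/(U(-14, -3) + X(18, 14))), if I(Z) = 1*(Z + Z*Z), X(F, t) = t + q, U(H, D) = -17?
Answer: 25/6 ≈ 4.1667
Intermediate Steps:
X(F, t) = 8 + t (X(F, t) = t + 8 = 8 + t)
I(Z) = Z + Z**2 (I(Z) = 1*(Z + Z**2) = Z + Z**2)
1/I(1/(U(-14, -3) + X(18, 14))) = 1/((1 + 1/(-17 + (8 + 14)))/(-17 + (8 + 14))) = 1/((1 + 1/(-17 + 22))/(-17 + 22)) = 1/((1 + 1/5)/5) = 1/((1/5)*(6/5)) = 1/(6/25) = 25/6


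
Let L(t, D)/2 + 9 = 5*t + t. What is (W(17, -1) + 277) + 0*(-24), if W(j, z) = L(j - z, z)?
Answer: 475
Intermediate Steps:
L(t, D) = -18 + 12*t (L(t, D) = -18 + 2*(5*t + t) = -18 + 2*(6*t) = -18 + 12*t)
W(j, z) = -18 - 12*z + 12*j (W(j, z) = -18 + 12*(j - z) = -18 + (-12*z + 12*j) = -18 - 12*z + 12*j)
(W(17, -1) + 277) + 0*(-24) = ((-18 - 12*(-1) + 12*17) + 277) + 0*(-24) = ((-18 + 12 + 204) + 277) + 0 = (198 + 277) + 0 = 475 + 0 = 475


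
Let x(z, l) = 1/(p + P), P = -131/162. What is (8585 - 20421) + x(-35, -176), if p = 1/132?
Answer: -33795344/2855 ≈ -11837.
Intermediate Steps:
P = -131/162 (P = -131*1/162 = -131/162 ≈ -0.80864)
p = 1/132 ≈ 0.0075758
x(z, l) = -3564/2855 (x(z, l) = 1/(1/132 - 131/162) = 1/(-2855/3564) = -3564/2855)
(8585 - 20421) + x(-35, -176) = (8585 - 20421) - 3564/2855 = -11836 - 3564/2855 = -33795344/2855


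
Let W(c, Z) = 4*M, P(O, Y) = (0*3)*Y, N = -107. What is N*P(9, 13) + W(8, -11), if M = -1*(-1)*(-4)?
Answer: -16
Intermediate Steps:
M = -4 (M = 1*(-4) = -4)
P(O, Y) = 0 (P(O, Y) = 0*Y = 0)
W(c, Z) = -16 (W(c, Z) = 4*(-4) = -16)
N*P(9, 13) + W(8, -11) = -107*0 - 16 = 0 - 16 = -16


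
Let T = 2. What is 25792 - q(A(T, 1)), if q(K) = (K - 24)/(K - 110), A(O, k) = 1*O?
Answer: 1392757/54 ≈ 25792.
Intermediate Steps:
A(O, k) = O
q(K) = (-24 + K)/(-110 + K)
25792 - q(A(T, 1)) = 25792 - (-24 + 2)/(-110 + 2) = 25792 - (-22)/(-108) = 25792 - (-1)*(-22)/108 = 25792 - 1*11/54 = 25792 - 11/54 = 1392757/54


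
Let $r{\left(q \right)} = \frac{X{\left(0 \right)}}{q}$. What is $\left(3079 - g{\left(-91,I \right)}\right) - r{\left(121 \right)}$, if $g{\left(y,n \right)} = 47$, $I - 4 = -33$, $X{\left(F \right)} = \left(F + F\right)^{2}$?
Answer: $3032$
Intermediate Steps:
$X{\left(F \right)} = 4 F^{2}$ ($X{\left(F \right)} = \left(2 F\right)^{2} = 4 F^{2}$)
$I = -29$ ($I = 4 - 33 = -29$)
$r{\left(q \right)} = 0$ ($r{\left(q \right)} = \frac{4 \cdot 0^{2}}{q} = \frac{4 \cdot 0}{q} = \frac{0}{q} = 0$)
$\left(3079 - g{\left(-91,I \right)}\right) - r{\left(121 \right)} = \left(3079 - 47\right) - 0 = \left(3079 - 47\right) + 0 = 3032 + 0 = 3032$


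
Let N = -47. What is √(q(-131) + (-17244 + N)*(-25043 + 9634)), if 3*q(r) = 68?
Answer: 5*√95917335/3 ≈ 16323.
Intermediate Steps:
q(r) = 68/3 (q(r) = (⅓)*68 = 68/3)
√(q(-131) + (-17244 + N)*(-25043 + 9634)) = √(68/3 + (-17244 - 47)*(-25043 + 9634)) = √(68/3 - 17291*(-15409)) = √(68/3 + 266437019) = √(799311125/3) = 5*√95917335/3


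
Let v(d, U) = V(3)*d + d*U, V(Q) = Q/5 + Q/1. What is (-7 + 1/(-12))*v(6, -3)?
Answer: -51/2 ≈ -25.500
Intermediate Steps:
V(Q) = 6*Q/5 (V(Q) = Q*(⅕) + Q*1 = Q/5 + Q = 6*Q/5)
v(d, U) = 18*d/5 + U*d (v(d, U) = ((6/5)*3)*d + d*U = 18*d/5 + U*d)
(-7 + 1/(-12))*v(6, -3) = (-7 + 1/(-12))*((⅕)*6*(18 + 5*(-3))) = (-7 - 1/12)*((⅕)*6*(18 - 15)) = -17*6*3/12 = -85/12*18/5 = -51/2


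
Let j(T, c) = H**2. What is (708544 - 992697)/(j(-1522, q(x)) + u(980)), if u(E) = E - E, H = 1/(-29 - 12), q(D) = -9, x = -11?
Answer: -477661193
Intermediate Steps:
H = -1/41 (H = 1/(-41) = -1/41 ≈ -0.024390)
u(E) = 0
j(T, c) = 1/1681 (j(T, c) = (-1/41)**2 = 1/1681)
(708544 - 992697)/(j(-1522, q(x)) + u(980)) = (708544 - 992697)/(1/1681 + 0) = -284153/1/1681 = -284153*1681 = -477661193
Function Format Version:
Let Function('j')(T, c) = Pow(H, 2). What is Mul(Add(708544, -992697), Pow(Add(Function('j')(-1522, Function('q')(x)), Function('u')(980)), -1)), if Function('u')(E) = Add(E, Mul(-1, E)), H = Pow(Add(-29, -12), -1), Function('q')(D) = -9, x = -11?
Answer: -477661193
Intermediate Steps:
H = Rational(-1, 41) (H = Pow(-41, -1) = Rational(-1, 41) ≈ -0.024390)
Function('u')(E) = 0
Function('j')(T, c) = Rational(1, 1681) (Function('j')(T, c) = Pow(Rational(-1, 41), 2) = Rational(1, 1681))
Mul(Add(708544, -992697), Pow(Add(Function('j')(-1522, Function('q')(x)), Function('u')(980)), -1)) = Mul(Add(708544, -992697), Pow(Add(Rational(1, 1681), 0), -1)) = Mul(-284153, Pow(Rational(1, 1681), -1)) = Mul(-284153, 1681) = -477661193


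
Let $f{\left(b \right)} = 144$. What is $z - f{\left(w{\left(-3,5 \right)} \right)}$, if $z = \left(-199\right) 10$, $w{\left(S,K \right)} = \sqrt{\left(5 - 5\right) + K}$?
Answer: $-2134$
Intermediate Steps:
$w{\left(S,K \right)} = \sqrt{K}$ ($w{\left(S,K \right)} = \sqrt{0 + K} = \sqrt{K}$)
$z = -1990$
$z - f{\left(w{\left(-3,5 \right)} \right)} = -1990 - 144 = -2134$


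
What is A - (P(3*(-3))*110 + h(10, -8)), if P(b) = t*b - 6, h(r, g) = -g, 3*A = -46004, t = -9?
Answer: -70778/3 ≈ -23593.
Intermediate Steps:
A = -46004/3 (A = (1/3)*(-46004) = -46004/3 ≈ -15335.)
P(b) = -6 - 9*b (P(b) = -9*b - 6 = -6 - 9*b)
A - (P(3*(-3))*110 + h(10, -8)) = -46004/3 - ((-6 - 27*(-3))*110 - 1*(-8)) = -46004/3 - ((-6 - 9*(-9))*110 + 8) = -46004/3 - ((-6 + 81)*110 + 8) = -46004/3 - (75*110 + 8) = -46004/3 - (8250 + 8) = -46004/3 - 1*8258 = -46004/3 - 8258 = -70778/3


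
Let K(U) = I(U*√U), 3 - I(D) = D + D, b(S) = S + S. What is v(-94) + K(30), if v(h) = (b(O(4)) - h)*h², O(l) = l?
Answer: 901275 - 60*√30 ≈ 9.0095e+5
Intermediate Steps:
b(S) = 2*S
I(D) = 3 - 2*D (I(D) = 3 - (D + D) = 3 - 2*D)
K(U) = 3 - 2*U^(3/2) (K(U) = 3 - 2*U*√U = 3 - 2*U^(3/2))
v(h) = h²*(8 - h) (v(h) = (2*4 - h)*h² = (8 - h)*h² = h²*(8 - h))
v(-94) + K(30) = (-94)²*(8 - 1*(-94)) + (3 - 60*√30) = 8836*(8 + 94) + (3 - 60*√30) = 8836*102 + (3 - 60*√30) = 901272 + (3 - 60*√30) = 901275 - 60*√30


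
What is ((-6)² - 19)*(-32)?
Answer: -544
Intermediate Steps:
((-6)² - 19)*(-32) = (36 - 19)*(-32) = 17*(-32) = -544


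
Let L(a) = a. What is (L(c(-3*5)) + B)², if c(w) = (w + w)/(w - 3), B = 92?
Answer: 78961/9 ≈ 8773.4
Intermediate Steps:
c(w) = 2*w/(-3 + w) (c(w) = (2*w)/(-3 + w) = 2*w/(-3 + w))
(L(c(-3*5)) + B)² = (2*(-3*5)/(-3 - 3*5) + 92)² = (2*(-15)/(-3 - 15) + 92)² = (2*(-15)/(-18) + 92)² = (2*(-15)*(-1/18) + 92)² = (5/3 + 92)² = (281/3)² = 78961/9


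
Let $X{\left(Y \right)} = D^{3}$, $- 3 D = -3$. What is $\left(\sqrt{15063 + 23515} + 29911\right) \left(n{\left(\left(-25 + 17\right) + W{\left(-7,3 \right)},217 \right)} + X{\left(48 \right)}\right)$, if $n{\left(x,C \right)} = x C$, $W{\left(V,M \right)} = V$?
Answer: $-97330394 - 3254 \sqrt{38578} \approx -9.797 \cdot 10^{7}$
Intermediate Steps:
$D = 1$ ($D = \left(- \frac{1}{3}\right) \left(-3\right) = 1$)
$X{\left(Y \right)} = 1$ ($X{\left(Y \right)} = 1^{3} = 1$)
$n{\left(x,C \right)} = C x$
$\left(\sqrt{15063 + 23515} + 29911\right) \left(n{\left(\left(-25 + 17\right) + W{\left(-7,3 \right)},217 \right)} + X{\left(48 \right)}\right) = \left(\sqrt{15063 + 23515} + 29911\right) \left(217 \left(\left(-25 + 17\right) - 7\right) + 1\right) = \left(\sqrt{38578} + 29911\right) \left(217 \left(-8 - 7\right) + 1\right) = \left(29911 + \sqrt{38578}\right) \left(217 \left(-15\right) + 1\right) = \left(29911 + \sqrt{38578}\right) \left(-3255 + 1\right) = \left(29911 + \sqrt{38578}\right) \left(-3254\right) = -97330394 - 3254 \sqrt{38578}$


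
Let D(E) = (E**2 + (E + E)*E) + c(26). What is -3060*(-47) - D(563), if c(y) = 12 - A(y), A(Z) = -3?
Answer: -807102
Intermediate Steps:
c(y) = 15 (c(y) = 12 - 1*(-3) = 12 + 3 = 15)
D(E) = 15 + 3*E**2 (D(E) = (E**2 + (E + E)*E) + 15 = (E**2 + (2*E)*E) + 15 = (E**2 + 2*E**2) + 15 = 3*E**2 + 15 = 15 + 3*E**2)
-3060*(-47) - D(563) = -3060*(-47) - (15 + 3*563**2) = 143820 - (15 + 3*316969) = 143820 - (15 + 950907) = 143820 - 1*950922 = 143820 - 950922 = -807102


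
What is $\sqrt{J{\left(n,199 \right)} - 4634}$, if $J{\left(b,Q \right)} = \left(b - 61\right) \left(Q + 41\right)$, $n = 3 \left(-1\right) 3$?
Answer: $i \sqrt{21434} \approx 146.4 i$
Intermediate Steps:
$n = -9$ ($n = \left(-3\right) 3 = -9$)
$J{\left(b,Q \right)} = \left(-61 + b\right) \left(41 + Q\right)$
$\sqrt{J{\left(n,199 \right)} - 4634} = \sqrt{\left(-2501 - 12139 + 41 \left(-9\right) + 199 \left(-9\right)\right) - 4634} = \sqrt{\left(-2501 - 12139 - 369 - 1791\right) - 4634} = \sqrt{-16800 - 4634} = \sqrt{-21434} = i \sqrt{21434}$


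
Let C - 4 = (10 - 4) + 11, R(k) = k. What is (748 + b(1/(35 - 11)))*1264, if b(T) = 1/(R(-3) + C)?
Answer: 8509880/9 ≈ 9.4554e+5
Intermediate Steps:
C = 21 (C = 4 + ((10 - 4) + 11) = 4 + (6 + 11) = 4 + 17 = 21)
b(T) = 1/18 (b(T) = 1/(-3 + 21) = 1/18)
(748 + b(1/(35 - 11)))*1264 = (748 + 1/18)*1264 = (13465/18)*1264 = 8509880/9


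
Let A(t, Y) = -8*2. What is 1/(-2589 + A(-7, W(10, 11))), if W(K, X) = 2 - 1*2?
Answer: -1/2605 ≈ -0.00038388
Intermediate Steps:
W(K, X) = 0 (W(K, X) = 2 - 2 = 0)
A(t, Y) = -16
1/(-2589 + A(-7, W(10, 11))) = 1/(-2589 - 16) = 1/(-2605) = -1/2605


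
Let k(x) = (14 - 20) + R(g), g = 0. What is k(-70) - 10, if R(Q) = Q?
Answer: -16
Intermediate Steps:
k(x) = -6 (k(x) = (14 - 20) + 0 = -6 + 0 = -6)
k(-70) - 10 = -6 - 10 = -16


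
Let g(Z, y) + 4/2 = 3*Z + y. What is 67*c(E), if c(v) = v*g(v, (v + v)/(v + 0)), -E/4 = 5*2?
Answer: 321600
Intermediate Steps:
E = -40 (E = -20*2 = -4*10 = -40)
g(Z, y) = -2 + y + 3*Z (g(Z, y) = -2 + (3*Z + y) = -2 + (y + 3*Z) = -2 + y + 3*Z)
c(v) = 3*v² (c(v) = v*(-2 + (v + v)/(v + 0) + 3*v) = v*(-2 + (2*v)/v + 3*v) = v*(-2 + 2 + 3*v) = v*(3*v) = 3*v²)
67*c(E) = 67*(3*(-40)²) = 67*(3*1600) = 67*4800 = 321600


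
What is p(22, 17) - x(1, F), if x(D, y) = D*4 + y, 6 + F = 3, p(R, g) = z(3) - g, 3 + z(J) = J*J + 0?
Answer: -12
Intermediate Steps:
z(J) = -3 + J**2 (z(J) = -3 + (J*J + 0) = -3 + (J**2 + 0) = -3 + J**2)
p(R, g) = 6 - g (p(R, g) = (-3 + 3**2) - g = (-3 + 9) - g = 6 - g)
F = -3 (F = -6 + 3 = -3)
x(D, y) = y + 4*D (x(D, y) = 4*D + y = y + 4*D)
p(22, 17) - x(1, F) = (6 - 1*17) - (-3 + 4*1) = (6 - 17) - (-3 + 4) = -11 - 1*1 = -11 - 1 = -12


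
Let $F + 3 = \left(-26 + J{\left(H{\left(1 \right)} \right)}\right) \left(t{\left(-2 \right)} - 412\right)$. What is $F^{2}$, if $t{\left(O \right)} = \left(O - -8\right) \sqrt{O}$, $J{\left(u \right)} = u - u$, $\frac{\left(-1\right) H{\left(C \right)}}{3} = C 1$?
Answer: $114634009 - 3341208 i \sqrt{2} \approx 1.1463 \cdot 10^{8} - 4.7252 \cdot 10^{6} i$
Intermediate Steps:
$H{\left(C \right)} = - 3 C$ ($H{\left(C \right)} = - 3 C 1 = - 3 C$)
$J{\left(u \right)} = 0$
$t{\left(O \right)} = \sqrt{O} \left(8 + O\right)$ ($t{\left(O \right)} = \left(O + 8\right) \sqrt{O} = \left(8 + O\right) \sqrt{O} = \sqrt{O} \left(8 + O\right)$)
$F = 10709 - 156 i \sqrt{2}$ ($F = -3 + \left(-26 + 0\right) \left(\sqrt{-2} \left(8 - 2\right) - 412\right) = -3 - 26 \left(i \sqrt{2} \cdot 6 - 412\right) = -3 - 26 \left(6 i \sqrt{2} - 412\right) = -3 - 26 \left(-412 + 6 i \sqrt{2}\right) = -3 + \left(10712 - 156 i \sqrt{2}\right) = 10709 - 156 i \sqrt{2} \approx 10709.0 - 220.62 i$)
$F^{2} = \left(10709 - 156 i \sqrt{2}\right)^{2}$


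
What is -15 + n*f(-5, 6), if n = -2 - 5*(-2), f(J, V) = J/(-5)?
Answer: -7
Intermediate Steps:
f(J, V) = -J/5 (f(J, V) = J*(-⅕) = -J/5)
n = 8 (n = -2 + 10 = 8)
-15 + n*f(-5, 6) = -15 + 8*(-⅕*(-5)) = -15 + 8*1 = -15 + 8 = -7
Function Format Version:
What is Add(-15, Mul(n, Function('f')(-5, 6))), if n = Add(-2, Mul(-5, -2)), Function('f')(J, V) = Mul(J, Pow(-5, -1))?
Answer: -7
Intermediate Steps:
Function('f')(J, V) = Mul(Rational(-1, 5), J) (Function('f')(J, V) = Mul(J, Rational(-1, 5)) = Mul(Rational(-1, 5), J))
n = 8 (n = Add(-2, 10) = 8)
Add(-15, Mul(n, Function('f')(-5, 6))) = Add(-15, Mul(8, Mul(Rational(-1, 5), -5))) = Add(-15, Mul(8, 1)) = Add(-15, 8) = -7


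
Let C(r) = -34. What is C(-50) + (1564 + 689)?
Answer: 2219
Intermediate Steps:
C(-50) + (1564 + 689) = -34 + (1564 + 689) = -34 + 2253 = 2219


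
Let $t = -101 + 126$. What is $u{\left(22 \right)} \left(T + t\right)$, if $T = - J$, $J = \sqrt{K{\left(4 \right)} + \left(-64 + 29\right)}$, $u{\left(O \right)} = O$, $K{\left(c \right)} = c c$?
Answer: $550 - 22 i \sqrt{19} \approx 550.0 - 95.896 i$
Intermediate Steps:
$K{\left(c \right)} = c^{2}$
$t = 25$
$J = i \sqrt{19}$ ($J = \sqrt{4^{2} + \left(-64 + 29\right)} = \sqrt{16 - 35} = \sqrt{-19} = i \sqrt{19} \approx 4.3589 i$)
$T = - i \sqrt{19} \approx - 4.3589 i$
$u{\left(22 \right)} \left(T + t\right) = 22 \left(- i \sqrt{19} + 25\right) = 22 \left(25 - i \sqrt{19}\right) = 550 - 22 i \sqrt{19}$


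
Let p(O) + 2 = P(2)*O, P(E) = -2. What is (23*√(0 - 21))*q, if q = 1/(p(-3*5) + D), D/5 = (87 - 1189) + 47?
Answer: -23*I*√21/5247 ≈ -0.020088*I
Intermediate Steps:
D = -5275 (D = 5*((87 - 1189) + 47) = 5*(-1102 + 47) = 5*(-1055) = -5275)
p(O) = -2 - 2*O
q = -1/5247 (q = 1/((-2 - (-6)*5) - 5275) = 1/((-2 - 2*(-15)) - 5275) = 1/((-2 + 30) - 5275) = 1/(28 - 5275) = 1/(-5247) = -1/5247 ≈ -0.00019059)
(23*√(0 - 21))*q = (23*√(0 - 21))*(-1/5247) = (23*√(-21))*(-1/5247) = (23*(I*√21))*(-1/5247) = (23*I*√21)*(-1/5247) = -23*I*√21/5247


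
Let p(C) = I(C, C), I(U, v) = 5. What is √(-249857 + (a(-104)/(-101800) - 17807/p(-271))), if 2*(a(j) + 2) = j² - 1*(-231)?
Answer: 3*I*√2918040290783/10180 ≈ 503.41*I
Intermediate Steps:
a(j) = 227/2 + j²/2 (a(j) = -2 + (j² - 1*(-231))/2 = -2 + (j² + 231)/2 = -2 + (231 + j²)/2 = -2 + (231/2 + j²/2) = 227/2 + j²/2)
p(C) = 5
√(-249857 + (a(-104)/(-101800) - 17807/p(-271))) = √(-249857 + ((227/2 + (½)*(-104)²)/(-101800) - 17807/5)) = √(-249857 + ((227/2 + (½)*10816)*(-1/101800) - 17807*⅕)) = √(-249857 + ((227/2 + 5408)*(-1/101800) - 17807/5)) = √(-249857 + ((11043/2)*(-1/101800) - 17807/5)) = √(-249857 + (-11043/203600 - 17807/5)) = √(-249857 - 725112083/203600) = √(-51595997283/203600) = 3*I*√2918040290783/10180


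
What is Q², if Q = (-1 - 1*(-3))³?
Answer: 64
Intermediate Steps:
Q = 8 (Q = (-1 + 3)³ = 2³ = 8)
Q² = 8² = 64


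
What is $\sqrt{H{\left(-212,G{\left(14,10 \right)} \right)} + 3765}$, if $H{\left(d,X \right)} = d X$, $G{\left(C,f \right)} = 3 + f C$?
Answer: $i \sqrt{26551} \approx 162.94 i$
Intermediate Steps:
$G{\left(C,f \right)} = 3 + C f$
$H{\left(d,X \right)} = X d$
$\sqrt{H{\left(-212,G{\left(14,10 \right)} \right)} + 3765} = \sqrt{\left(3 + 14 \cdot 10\right) \left(-212\right) + 3765} = \sqrt{\left(3 + 140\right) \left(-212\right) + 3765} = \sqrt{143 \left(-212\right) + 3765} = \sqrt{-30316 + 3765} = \sqrt{-26551} = i \sqrt{26551}$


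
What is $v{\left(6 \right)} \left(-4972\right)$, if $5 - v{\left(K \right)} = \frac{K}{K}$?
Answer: $-19888$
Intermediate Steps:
$v{\left(K \right)} = 4$ ($v{\left(K \right)} = 5 - \frac{K}{K} = 5 - 1 = 4$)
$v{\left(6 \right)} \left(-4972\right) = 4 \left(-4972\right) = -19888$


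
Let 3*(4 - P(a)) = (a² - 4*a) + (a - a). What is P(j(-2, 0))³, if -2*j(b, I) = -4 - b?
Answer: 125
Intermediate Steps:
j(b, I) = 2 + b/2 (j(b, I) = -(-4 - b)/2 = 2 + b/2)
P(a) = 4 - a²/3 + 4*a/3 (P(a) = 4 - ((a² - 4*a) + (a - a))/3 = 4 - ((a² - 4*a) + 0)/3 = 4 - (a² - 4*a)/3 = 4 + (-a²/3 + 4*a/3) = 4 - a²/3 + 4*a/3)
P(j(-2, 0))³ = (4 - (2 + (½)*(-2))²/3 + 4*(2 + (½)*(-2))/3)³ = (4 - (2 - 1)²/3 + 4*(2 - 1)/3)³ = (4 - ⅓*1² + (4/3)*1)³ = (4 - ⅓*1 + 4/3)³ = (4 - ⅓ + 4/3)³ = 5³ = 125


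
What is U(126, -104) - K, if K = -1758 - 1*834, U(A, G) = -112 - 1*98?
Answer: 2382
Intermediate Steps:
U(A, G) = -210 (U(A, G) = -112 - 98 = -210)
K = -2592 (K = -1758 - 834 = -2592)
U(126, -104) - K = -210 - 1*(-2592) = -210 + 2592 = 2382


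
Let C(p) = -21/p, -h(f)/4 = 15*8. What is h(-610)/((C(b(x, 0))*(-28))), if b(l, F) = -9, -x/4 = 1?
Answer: 360/49 ≈ 7.3469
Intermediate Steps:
x = -4 (x = -4*1 = -4)
h(f) = -480 (h(f) = -60*8 = -4*120 = -480)
h(-610)/((C(b(x, 0))*(-28))) = -480/(-21/(-9)*(-28)) = -480/(-21*(-1/9)*(-28)) = -480/((7/3)*(-28)) = -480/(-196/3) = -480*(-3/196) = 360/49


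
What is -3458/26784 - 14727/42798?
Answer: -45203621/95525136 ≈ -0.47321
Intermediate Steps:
-3458/26784 - 14727/42798 = -3458*1/26784 - 14727*1/42798 = -1729/13392 - 4909/14266 = -45203621/95525136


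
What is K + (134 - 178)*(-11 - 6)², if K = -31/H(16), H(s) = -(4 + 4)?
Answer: -101697/8 ≈ -12712.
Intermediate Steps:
H(s) = -8 (H(s) = -1*8 = -8)
K = 31/8 (K = -31/(-8) = -31*(-⅛) = 31/8 ≈ 3.8750)
K + (134 - 178)*(-11 - 6)² = 31/8 + (134 - 178)*(-11 - 6)² = 31/8 - 44*(-17)² = 31/8 - 44*289 = 31/8 - 12716 = -101697/8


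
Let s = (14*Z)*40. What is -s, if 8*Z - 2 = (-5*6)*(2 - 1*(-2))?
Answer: 8260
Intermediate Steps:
Z = -59/4 (Z = ¼ + ((-5*6)*(2 - 1*(-2)))/8 = ¼ + (-30*(2 + 2))/8 = ¼ + (-30*4)/8 = ¼ + (⅛)*(-120) = ¼ - 15 = -59/4 ≈ -14.750)
s = -8260 (s = (14*(-59/4))*40 = -413/2*40 = -8260)
-s = -1*(-8260) = 8260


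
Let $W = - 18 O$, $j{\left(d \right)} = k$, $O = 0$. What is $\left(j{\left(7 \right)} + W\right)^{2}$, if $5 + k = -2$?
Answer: $49$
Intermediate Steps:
$k = -7$ ($k = -5 - 2 = -7$)
$j{\left(d \right)} = -7$
$W = 0$ ($W = \left(-18\right) 0 = 0$)
$\left(j{\left(7 \right)} + W\right)^{2} = \left(-7 + 0\right)^{2} = \left(-7\right)^{2} = 49$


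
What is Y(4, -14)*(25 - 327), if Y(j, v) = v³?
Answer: 828688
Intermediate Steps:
Y(4, -14)*(25 - 327) = (-14)³*(25 - 327) = -2744*(-302) = 828688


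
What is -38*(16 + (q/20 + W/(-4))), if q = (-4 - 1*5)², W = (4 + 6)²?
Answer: 1881/10 ≈ 188.10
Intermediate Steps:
W = 100 (W = 10² = 100)
q = 81 (q = (-4 - 5)² = (-9)² = 81)
-38*(16 + (q/20 + W/(-4))) = -38*(16 + (81/20 + 100/(-4))) = -38*(16 + (81*(1/20) + 100*(-¼))) = -38*(16 + (81/20 - 25)) = -38*(16 - 419/20) = -38*(-99/20) = 1881/10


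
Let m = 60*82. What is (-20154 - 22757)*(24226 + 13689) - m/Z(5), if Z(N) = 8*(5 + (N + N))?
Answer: -1626970606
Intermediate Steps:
m = 4920
Z(N) = 40 + 16*N (Z(N) = 8*(5 + 2*N) = 40 + 16*N)
(-20154 - 22757)*(24226 + 13689) - m/Z(5) = (-20154 - 22757)*(24226 + 13689) - 4920/(40 + 16*5) = -42911*37915 - 4920/(40 + 80) = -1626970565 - 4920/120 = -1626970565 - 1*41 = -1626970565 - 41 = -1626970606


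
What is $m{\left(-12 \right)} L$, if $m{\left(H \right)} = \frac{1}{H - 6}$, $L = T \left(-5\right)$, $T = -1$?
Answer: $- \frac{5}{18} \approx -0.27778$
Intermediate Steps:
$L = 5$ ($L = \left(-1\right) \left(-5\right) = 5$)
$m{\left(H \right)} = \frac{1}{-6 + H}$
$m{\left(-12 \right)} L = \frac{1}{-6 - 12} \cdot 5 = \frac{1}{-18} \cdot 5 = \left(- \frac{1}{18}\right) 5 = - \frac{5}{18}$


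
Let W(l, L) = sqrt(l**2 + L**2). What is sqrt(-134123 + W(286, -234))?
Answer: sqrt(-134123 + 26*sqrt(202)) ≈ 365.72*I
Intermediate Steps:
W(l, L) = sqrt(L**2 + l**2)
sqrt(-134123 + W(286, -234)) = sqrt(-134123 + sqrt((-234)**2 + 286**2)) = sqrt(-134123 + sqrt(54756 + 81796)) = sqrt(-134123 + sqrt(136552)) = sqrt(-134123 + 26*sqrt(202))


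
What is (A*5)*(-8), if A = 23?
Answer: -920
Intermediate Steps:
(A*5)*(-8) = (23*5)*(-8) = 115*(-8) = -920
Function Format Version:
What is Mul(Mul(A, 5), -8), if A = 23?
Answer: -920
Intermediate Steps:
Mul(Mul(A, 5), -8) = Mul(Mul(23, 5), -8) = Mul(115, -8) = -920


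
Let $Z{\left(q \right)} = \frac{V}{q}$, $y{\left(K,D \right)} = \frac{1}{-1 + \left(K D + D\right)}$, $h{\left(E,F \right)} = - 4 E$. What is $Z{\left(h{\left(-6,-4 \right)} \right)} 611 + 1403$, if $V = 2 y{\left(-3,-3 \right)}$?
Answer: $\frac{84791}{60} \approx 1413.2$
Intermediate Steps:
$y{\left(K,D \right)} = \frac{1}{-1 + D + D K}$ ($y{\left(K,D \right)} = \frac{1}{-1 + \left(D K + D\right)} = \frac{1}{-1 + \left(D + D K\right)} = \frac{1}{-1 + D + D K}$)
$V = \frac{2}{5}$ ($V = \frac{2}{-1 - 3 - -9} = \frac{2}{-1 - 3 + 9} = \frac{2}{5} \approx 0.4$)
$Z{\left(q \right)} = \frac{2}{5 q}$
$Z{\left(h{\left(-6,-4 \right)} \right)} 611 + 1403 = \frac{2}{5 \left(\left(-4\right) \left(-6\right)\right)} 611 + 1403 = \frac{2}{5 \cdot 24} \cdot 611 + 1403 = \frac{2}{5} \cdot \frac{1}{24} \cdot 611 + 1403 = \frac{1}{60} \cdot 611 + 1403 = \frac{611}{60} + 1403 = \frac{84791}{60}$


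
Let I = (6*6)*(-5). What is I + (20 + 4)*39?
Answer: 756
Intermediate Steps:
I = -180 (I = 36*(-5) = -180)
I + (20 + 4)*39 = -180 + (20 + 4)*39 = -180 + 24*39 = -180 + 936 = 756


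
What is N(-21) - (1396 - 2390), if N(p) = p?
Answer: 973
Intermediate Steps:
N(-21) - (1396 - 2390) = -21 - (1396 - 2390) = -21 - 1*(-994) = -21 + 994 = 973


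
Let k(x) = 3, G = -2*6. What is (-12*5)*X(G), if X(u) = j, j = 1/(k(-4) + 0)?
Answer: -20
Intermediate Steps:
G = -12
j = ⅓ (j = 1/(3 + 0) = 1/3 = ⅓ ≈ 0.33333)
X(u) = ⅓
(-12*5)*X(G) = -12*5*(⅓) = -60*⅓ = -20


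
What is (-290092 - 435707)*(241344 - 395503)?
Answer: 111888448041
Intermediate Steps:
(-290092 - 435707)*(241344 - 395503) = -725799*(-154159) = 111888448041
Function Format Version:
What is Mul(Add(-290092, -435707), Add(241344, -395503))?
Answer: 111888448041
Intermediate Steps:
Mul(Add(-290092, -435707), Add(241344, -395503)) = Mul(-725799, -154159) = 111888448041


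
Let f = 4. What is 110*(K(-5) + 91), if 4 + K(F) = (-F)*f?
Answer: 11770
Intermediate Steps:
K(F) = -4 - 4*F (K(F) = -4 - F*4 = -4 - 4*F)
110*(K(-5) + 91) = 110*((-4 - 4*(-5)) + 91) = 110*((-4 + 20) + 91) = 110*(16 + 91) = 110*107 = 11770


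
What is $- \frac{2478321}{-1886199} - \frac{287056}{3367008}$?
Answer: $\frac{162564206113}{132309315054} \approx 1.2287$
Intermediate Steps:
$- \frac{2478321}{-1886199} - \frac{287056}{3367008} = \left(-2478321\right) \left(- \frac{1}{1886199}\right) - \frac{17941}{210438} = \frac{826107}{628733} - \frac{17941}{210438} = \frac{162564206113}{132309315054}$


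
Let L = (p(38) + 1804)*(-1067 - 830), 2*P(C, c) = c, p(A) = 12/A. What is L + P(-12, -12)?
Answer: -65033068/19 ≈ -3.4228e+6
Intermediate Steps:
P(C, c) = c/2
L = -65032954/19 (L = (12/38 + 1804)*(-1067 - 830) = (12*(1/38) + 1804)*(-1897) = (6/19 + 1804)*(-1897) = (34282/19)*(-1897) = -65032954/19 ≈ -3.4228e+6)
L + P(-12, -12) = -65032954/19 + (½)*(-12) = -65032954/19 - 6 = -65033068/19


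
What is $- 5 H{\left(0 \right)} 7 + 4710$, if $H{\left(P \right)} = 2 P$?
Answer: $4710$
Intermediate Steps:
$- 5 H{\left(0 \right)} 7 + 4710 = - 5 \cdot 2 \cdot 0 \cdot 7 + 4710 = \left(-5\right) 0 \cdot 7 + 4710 = 0 \cdot 7 + 4710 = 0 + 4710 = 4710$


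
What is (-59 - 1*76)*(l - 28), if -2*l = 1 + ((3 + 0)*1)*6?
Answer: 10125/2 ≈ 5062.5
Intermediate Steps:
l = -19/2 (l = -(1 + ((3 + 0)*1)*6)/2 = -(1 + (3*1)*6)/2 = -(1 + 3*6)/2 = -(1 + 18)/2 = -½*19 = -19/2 ≈ -9.5000)
(-59 - 1*76)*(l - 28) = (-59 - 1*76)*(-19/2 - 28) = (-59 - 76)*(-75/2) = -135*(-75/2) = 10125/2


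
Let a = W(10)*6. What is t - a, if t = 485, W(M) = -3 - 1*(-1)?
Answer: 497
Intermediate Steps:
W(M) = -2 (W(M) = -3 + 1 = -2)
a = -12 (a = -2*6 = -12)
t - a = 485 - 1*(-12) = 485 + 12 = 497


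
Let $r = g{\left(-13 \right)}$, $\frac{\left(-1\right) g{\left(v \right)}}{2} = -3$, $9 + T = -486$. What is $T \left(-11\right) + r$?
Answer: $5451$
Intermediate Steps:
$T = -495$ ($T = -9 - 486 = -495$)
$g{\left(v \right)} = 6$ ($g{\left(v \right)} = \left(-2\right) \left(-3\right) = 6$)
$r = 6$
$T \left(-11\right) + r = \left(-495\right) \left(-11\right) + 6 = 5445 + 6 = 5451$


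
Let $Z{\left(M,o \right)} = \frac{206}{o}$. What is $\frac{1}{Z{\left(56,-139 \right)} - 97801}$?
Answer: $- \frac{139}{13594545} \approx -1.0225 \cdot 10^{-5}$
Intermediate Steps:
$\frac{1}{Z{\left(56,-139 \right)} - 97801} = \frac{1}{\frac{206}{-139} - 97801} = \frac{1}{206 \left(- \frac{1}{139}\right) - 97801} = \frac{1}{- \frac{206}{139} - 97801} = \frac{1}{- \frac{13594545}{139}} = - \frac{139}{13594545}$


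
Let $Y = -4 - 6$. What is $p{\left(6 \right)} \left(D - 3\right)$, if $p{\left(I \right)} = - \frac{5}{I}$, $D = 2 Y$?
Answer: $\frac{115}{6} \approx 19.167$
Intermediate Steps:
$Y = -10$ ($Y = -4 - 6 = -10$)
$D = -20$ ($D = 2 \left(-10\right) = -20$)
$p{\left(6 \right)} \left(D - 3\right) = - \frac{5}{6} \left(-20 - 3\right) = \left(-5\right) \frac{1}{6} \left(-23\right) = \left(- \frac{5}{6}\right) \left(-23\right) = \frac{115}{6}$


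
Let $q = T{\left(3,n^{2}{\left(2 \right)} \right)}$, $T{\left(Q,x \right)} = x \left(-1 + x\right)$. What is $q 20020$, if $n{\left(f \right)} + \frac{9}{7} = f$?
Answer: $- \frac{1716000}{343} \approx -5002.9$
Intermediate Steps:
$n{\left(f \right)} = - \frac{9}{7} + f$
$q = - \frac{600}{2401}$ ($q = \left(- \frac{9}{7} + 2\right)^{2} \left(-1 + \left(- \frac{9}{7} + 2\right)^{2}\right) = \left(\frac{5}{7}\right)^{2} \left(-1 + \left(\frac{5}{7}\right)^{2}\right) = \frac{25 \left(-1 + \frac{25}{49}\right)}{49} = \frac{25}{49} \left(- \frac{24}{49}\right) = - \frac{600}{2401} \approx -0.2499$)
$q 20020 = \left(- \frac{600}{2401}\right) 20020 = - \frac{1716000}{343}$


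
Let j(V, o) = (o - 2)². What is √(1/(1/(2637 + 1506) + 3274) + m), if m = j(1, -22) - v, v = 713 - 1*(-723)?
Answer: I*√158228815797030371/13564183 ≈ 29.326*I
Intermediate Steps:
j(V, o) = (-2 + o)²
v = 1436 (v = 713 + 723 = 1436)
m = -860 (m = (-2 - 22)² - 1*1436 = (-24)² - 1436 = 576 - 1436 = -860)
√(1/(1/(2637 + 1506) + 3274) + m) = √(1/(1/(2637 + 1506) + 3274) - 860) = √(1/(1/4143 + 3274) - 860) = √(1/(13564183/4143) - 860) = √(4143/13564183 - 860) = √(-11665193237/13564183) = I*√158228815797030371/13564183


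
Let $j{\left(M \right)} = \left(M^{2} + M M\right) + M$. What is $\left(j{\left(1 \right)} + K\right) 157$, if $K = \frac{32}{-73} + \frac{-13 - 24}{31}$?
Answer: $\frac{486072}{2263} \approx 214.79$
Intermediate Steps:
$K = - \frac{3693}{2263}$ ($K = 32 \left(- \frac{1}{73}\right) - \frac{37}{31} = - \frac{32}{73} - \frac{37}{31} = - \frac{3693}{2263} \approx -1.6319$)
$j{\left(M \right)} = M + 2 M^{2}$ ($j{\left(M \right)} = \left(M^{2} + M^{2}\right) + M = 2 M^{2} + M = M + 2 M^{2}$)
$\left(j{\left(1 \right)} + K\right) 157 = \left(1 \left(1 + 2 \cdot 1\right) - \frac{3693}{2263}\right) 157 = \left(1 \left(1 + 2\right) - \frac{3693}{2263}\right) 157 = \left(1 \cdot 3 - \frac{3693}{2263}\right) 157 = \left(3 - \frac{3693}{2263}\right) 157 = \frac{3096}{2263} \cdot 157 = \frac{486072}{2263}$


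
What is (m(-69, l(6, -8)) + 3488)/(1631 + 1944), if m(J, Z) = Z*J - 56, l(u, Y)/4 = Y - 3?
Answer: 588/325 ≈ 1.8092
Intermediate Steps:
l(u, Y) = -12 + 4*Y (l(u, Y) = 4*(Y - 3) = 4*(-3 + Y) = -12 + 4*Y)
m(J, Z) = -56 + J*Z (m(J, Z) = J*Z - 56 = -56 + J*Z)
(m(-69, l(6, -8)) + 3488)/(1631 + 1944) = ((-56 - 69*(-12 + 4*(-8))) + 3488)/(1631 + 1944) = ((-56 - 69*(-12 - 32)) + 3488)/3575 = ((-56 - 69*(-44)) + 3488)*(1/3575) = ((-56 + 3036) + 3488)*(1/3575) = (2980 + 3488)*(1/3575) = 6468*(1/3575) = 588/325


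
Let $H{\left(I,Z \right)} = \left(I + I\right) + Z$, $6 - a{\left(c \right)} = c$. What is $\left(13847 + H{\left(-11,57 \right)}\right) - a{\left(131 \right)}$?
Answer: $14007$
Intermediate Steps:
$a{\left(c \right)} = 6 - c$
$H{\left(I,Z \right)} = Z + 2 I$ ($H{\left(I,Z \right)} = 2 I + Z = Z + 2 I$)
$\left(13847 + H{\left(-11,57 \right)}\right) - a{\left(131 \right)} = \left(13847 + \left(57 + 2 \left(-11\right)\right)\right) - \left(6 - 131\right) = \left(13847 + \left(57 - 22\right)\right) - \left(6 - 131\right) = \left(13847 + 35\right) - -125 = 13882 + 125 = 14007$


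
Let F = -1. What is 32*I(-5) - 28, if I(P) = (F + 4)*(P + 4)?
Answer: -124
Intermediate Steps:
I(P) = 12 + 3*P (I(P) = (-1 + 4)*(P + 4) = 3*(4 + P) = 12 + 3*P)
32*I(-5) - 28 = 32*(12 + 3*(-5)) - 28 = 32*(12 - 15) - 28 = 32*(-3) - 28 = -96 - 28 = -124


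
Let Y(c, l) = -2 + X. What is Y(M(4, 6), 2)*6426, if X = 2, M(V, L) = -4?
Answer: 0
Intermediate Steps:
Y(c, l) = 0 (Y(c, l) = -2 + 2 = 0)
Y(M(4, 6), 2)*6426 = 0*6426 = 0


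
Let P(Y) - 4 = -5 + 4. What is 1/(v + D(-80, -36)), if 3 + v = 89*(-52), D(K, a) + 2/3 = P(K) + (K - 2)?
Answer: -3/14132 ≈ -0.00021228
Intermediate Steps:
P(Y) = 3 (P(Y) = 4 + (-5 + 4) = 4 - 1 = 3)
D(K, a) = 1/3 + K (D(K, a) = -2/3 + (3 + (K - 2)) = -2/3 + (3 + (-2 + K)) = -2/3 + (1 + K) = 1/3 + K)
v = -4631 (v = -3 + 89*(-52) = -3 - 4628 = -4631)
1/(v + D(-80, -36)) = 1/(-4631 + (1/3 - 80)) = 1/(-4631 - 239/3) = 1/(-14132/3) = -3/14132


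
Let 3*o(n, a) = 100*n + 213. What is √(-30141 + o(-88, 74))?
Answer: I*√297030/3 ≈ 181.67*I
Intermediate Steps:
o(n, a) = 71 + 100*n/3 (o(n, a) = (100*n + 213)/3 = (213 + 100*n)/3 = 71 + 100*n/3)
√(-30141 + o(-88, 74)) = √(-30141 + (71 + (100/3)*(-88))) = √(-30141 + (71 - 8800/3)) = √(-30141 - 8587/3) = √(-99010/3) = I*√297030/3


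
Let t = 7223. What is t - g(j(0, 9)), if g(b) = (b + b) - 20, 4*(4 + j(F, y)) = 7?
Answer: 14495/2 ≈ 7247.5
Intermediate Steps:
j(F, y) = -9/4 (j(F, y) = -4 + (¼)*7 = -4 + 7/4 = -9/4)
g(b) = -20 + 2*b (g(b) = 2*b - 20 = -20 + 2*b)
t - g(j(0, 9)) = 7223 - (-20 + 2*(-9/4)) = 7223 - (-20 - 9/2) = 7223 - 1*(-49/2) = 7223 + 49/2 = 14495/2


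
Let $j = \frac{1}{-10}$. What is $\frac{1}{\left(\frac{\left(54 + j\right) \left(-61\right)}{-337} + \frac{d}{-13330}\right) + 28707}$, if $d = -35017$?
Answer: $\frac{2246105}{64506750453} \approx 3.482 \cdot 10^{-5}$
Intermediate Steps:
$j = - \frac{1}{10} \approx -0.1$
$\frac{1}{\left(\frac{\left(54 + j\right) \left(-61\right)}{-337} + \frac{d}{-13330}\right) + 28707} = \frac{1}{\left(\frac{\left(54 - \frac{1}{10}\right) \left(-61\right)}{-337} - \frac{35017}{-13330}\right) + 28707} = \frac{1}{\left(\frac{539}{10} \left(-61\right) \left(- \frac{1}{337}\right) - - \frac{35017}{13330}\right) + 28707} = \frac{1}{\left(\left(- \frac{32879}{10}\right) \left(- \frac{1}{337}\right) + \frac{35017}{13330}\right) + 28707} = \frac{1}{\left(\frac{32879}{3370} + \frac{35017}{13330}\right) + 28707} = \frac{1}{\frac{27814218}{2246105} + 28707} = \frac{1}{\frac{64506750453}{2246105}} = \frac{2246105}{64506750453}$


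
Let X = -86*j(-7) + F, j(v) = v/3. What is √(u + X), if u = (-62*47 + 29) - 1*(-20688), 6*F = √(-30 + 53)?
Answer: √(648132 + 6*√23)/6 ≈ 134.18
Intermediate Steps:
F = √23/6 (F = √(-30 + 53)/6 = √23/6 ≈ 0.79930)
j(v) = v/3 (j(v) = v*(⅓) = v/3)
X = 602/3 + √23/6 (X = -86*(-7)/3 + √23/6 = -86*(-7/3) + √23/6 = 602/3 + √23/6 ≈ 201.47)
u = 17803 (u = (-2914 + 29) + 20688 = -2885 + 20688 = 17803)
√(u + X) = √(17803 + (602/3 + √23/6)) = √(54011/3 + √23/6)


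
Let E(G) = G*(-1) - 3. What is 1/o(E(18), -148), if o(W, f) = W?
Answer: -1/21 ≈ -0.047619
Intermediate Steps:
E(G) = -3 - G (E(G) = -G - 3 = -3 - G)
1/o(E(18), -148) = 1/(-3 - 1*18) = 1/(-3 - 18) = 1/(-21) = -1/21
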